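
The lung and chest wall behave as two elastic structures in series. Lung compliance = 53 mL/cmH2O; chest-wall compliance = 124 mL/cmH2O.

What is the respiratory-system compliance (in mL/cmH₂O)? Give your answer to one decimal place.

37.1

Lung and chest wall are elastances in series: 1/Crs = 1/CL + 1/Ccw.
1/Crs = 1/53 + 1/124 = 0.02693.
Crs = 37.133 mL/cmH2O.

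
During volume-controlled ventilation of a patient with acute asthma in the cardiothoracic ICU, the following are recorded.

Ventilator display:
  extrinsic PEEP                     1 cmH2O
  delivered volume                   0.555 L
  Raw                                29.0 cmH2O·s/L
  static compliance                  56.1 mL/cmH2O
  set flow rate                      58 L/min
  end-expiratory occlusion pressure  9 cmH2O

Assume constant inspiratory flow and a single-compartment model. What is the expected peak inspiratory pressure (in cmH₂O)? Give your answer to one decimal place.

Flow: 58 L/min ÷ 60 = 0.9667 L/s.
Total PEEP = 9 cmH2O (set 1 + intrinsic 8); this is the baseline alveolar pressure.
Equation of motion (constant flow): PIP = Vt/C + R·V̇ + PEEP.
PIP = 555/56.1 + 29.0×0.9667 + 9 = 9.893 + 28.034 + 9 = 46.927 cmH2O.

46.9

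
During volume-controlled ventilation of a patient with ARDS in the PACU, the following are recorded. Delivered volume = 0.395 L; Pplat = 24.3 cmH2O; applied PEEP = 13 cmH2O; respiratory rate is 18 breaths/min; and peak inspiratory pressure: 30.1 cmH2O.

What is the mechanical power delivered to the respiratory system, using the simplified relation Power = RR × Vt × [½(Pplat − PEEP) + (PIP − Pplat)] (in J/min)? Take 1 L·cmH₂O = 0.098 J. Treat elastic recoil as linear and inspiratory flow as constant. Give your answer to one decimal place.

Per-breath work = Vt × [½(Pplat−PEEP) + (PIP−Pplat)] = 0.395 × [0.5×11.3 + 5.8] = 0.395 × 11.45 = 4.523 L·cmH2O.
Power = 18 × 4.523 = 81.414 L·cmH2O/min.
× 0.098 J/(L·cmH2O) → 7.979 J/min.

8.0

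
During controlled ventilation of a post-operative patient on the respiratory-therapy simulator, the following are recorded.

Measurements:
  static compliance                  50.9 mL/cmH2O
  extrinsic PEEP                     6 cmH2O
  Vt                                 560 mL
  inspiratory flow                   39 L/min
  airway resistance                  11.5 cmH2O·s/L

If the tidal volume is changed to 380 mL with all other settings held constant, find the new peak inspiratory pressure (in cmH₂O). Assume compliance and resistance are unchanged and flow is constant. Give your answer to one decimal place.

20.9

Flow: 39 L/min ÷ 60 = 0.65 L/s.
PIP = Vt/C + R·V̇ + PEEP (constant-flow equation of motion).
Only the elastic term changes: ΔPIP = ΔVt / C = (380 − 560) / 50.9 = -3.536 cmH2O.
Original PIP = 560/50.9 + 11.5×0.65 + 6 = 24.477 cmH2O; new PIP = 24.477 + (-3.536) = 20.941 cmH2O.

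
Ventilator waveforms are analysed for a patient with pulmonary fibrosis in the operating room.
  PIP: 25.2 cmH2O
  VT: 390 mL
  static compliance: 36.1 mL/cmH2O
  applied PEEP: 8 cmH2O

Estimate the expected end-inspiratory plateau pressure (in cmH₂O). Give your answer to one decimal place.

18.8

Pplat = PEEP + Vt / Cstat = 8 + 390 / 36.1 = 8 + 10.803 = 18.803 cmH2O.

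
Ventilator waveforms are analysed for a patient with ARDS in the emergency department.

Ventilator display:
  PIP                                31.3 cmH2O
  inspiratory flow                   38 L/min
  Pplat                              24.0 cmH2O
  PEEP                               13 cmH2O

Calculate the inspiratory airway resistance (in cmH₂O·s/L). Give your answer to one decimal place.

11.5

Flow: 38 L/min ÷ 60 = 0.6333 L/s.
Raw = (PIP − Pplat) / flow = (31.3 − 24.0) / 0.6333 = 7.3 / 0.6333 = 11.527 cmH2O·s/L.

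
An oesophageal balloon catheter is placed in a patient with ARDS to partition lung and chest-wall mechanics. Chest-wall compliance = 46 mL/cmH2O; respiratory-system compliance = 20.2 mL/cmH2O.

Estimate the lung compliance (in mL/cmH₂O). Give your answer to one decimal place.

1/CL = 1/Crs − 1/Ccw.
1/CL = 1/20.2 − 1/46 = 0.02777.
CL = 36.01 mL/cmH2O.

36.0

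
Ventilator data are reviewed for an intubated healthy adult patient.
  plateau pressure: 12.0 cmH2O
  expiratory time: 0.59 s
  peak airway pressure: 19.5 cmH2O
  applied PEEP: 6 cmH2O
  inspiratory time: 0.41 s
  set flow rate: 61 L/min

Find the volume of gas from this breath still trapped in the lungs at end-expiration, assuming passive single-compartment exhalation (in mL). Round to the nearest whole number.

Flow: 61 L/min ÷ 60 = 1.0167 L/s.
Vt = flow × Ti = 1.0167 L/s × 0.41 s × 1000 mL/L = 416.85 mL.
R = (PIP − Pplat)/V̇ = (19.5 − 12.0) / 1.0167 = 7.5/1.0167 = 7.377 cmH2O·s/L.
C = Vt/(Pplat − PEEP) = 416.85 / (12.0 − 6) = 416.85/6.0 = 69.475 mL/cmH2O.
τ = R × C = 7.377 × 0.06948 L/cmH2O = 0.5126 s.
Fraction remaining = e^(−Te/τ) = e^(−0.59/0.5126) = 0.3163.
Trapped volume = 416.85 × 0.3163 = 131.85 mL.

132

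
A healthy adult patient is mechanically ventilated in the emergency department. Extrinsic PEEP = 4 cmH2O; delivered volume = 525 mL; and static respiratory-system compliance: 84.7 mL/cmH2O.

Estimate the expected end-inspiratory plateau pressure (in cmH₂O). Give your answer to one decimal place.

Pplat = PEEP + Vt / Cstat = 4 + 525 / 84.7 = 4 + 6.198 = 10.198 cmH2O.

10.2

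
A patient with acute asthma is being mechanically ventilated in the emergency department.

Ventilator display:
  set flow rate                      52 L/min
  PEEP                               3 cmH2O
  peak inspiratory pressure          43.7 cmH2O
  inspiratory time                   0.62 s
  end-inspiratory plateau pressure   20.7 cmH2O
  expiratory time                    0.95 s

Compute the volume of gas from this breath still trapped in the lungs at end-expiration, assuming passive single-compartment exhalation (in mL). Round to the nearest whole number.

Flow: 52 L/min ÷ 60 = 0.8667 L/s.
Vt = flow × Ti = 0.8667 L/s × 0.62 s × 1000 mL/L = 537.35 mL.
R = (PIP − Pplat)/V̇ = (43.7 − 20.7) / 0.8667 = 23.0/0.8667 = 26.537 cmH2O·s/L.
C = Vt/(Pplat − PEEP) = 537.35 / (20.7 − 3) = 537.35/17.7 = 30.359 mL/cmH2O.
τ = R × C = 26.537 × 0.03036 L/cmH2O = 0.8057 s.
Fraction remaining = e^(−Te/τ) = e^(−0.95/0.8057) = 0.3076.
Trapped volume = 537.35 × 0.3076 = 165.29 mL.

165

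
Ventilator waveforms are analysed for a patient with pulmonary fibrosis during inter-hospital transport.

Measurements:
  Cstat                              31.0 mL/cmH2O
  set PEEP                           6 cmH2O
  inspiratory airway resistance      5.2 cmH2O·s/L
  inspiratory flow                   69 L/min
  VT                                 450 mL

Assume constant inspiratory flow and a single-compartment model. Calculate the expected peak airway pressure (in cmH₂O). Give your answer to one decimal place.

26.5

Flow: 69 L/min ÷ 60 = 1.15 L/s.
Equation of motion (constant flow): PIP = Vt/C + R·V̇ + PEEP.
PIP = 450/31.0 + 5.2×1.15 + 6 = 14.516 + 5.98 + 6 = 26.496 cmH2O.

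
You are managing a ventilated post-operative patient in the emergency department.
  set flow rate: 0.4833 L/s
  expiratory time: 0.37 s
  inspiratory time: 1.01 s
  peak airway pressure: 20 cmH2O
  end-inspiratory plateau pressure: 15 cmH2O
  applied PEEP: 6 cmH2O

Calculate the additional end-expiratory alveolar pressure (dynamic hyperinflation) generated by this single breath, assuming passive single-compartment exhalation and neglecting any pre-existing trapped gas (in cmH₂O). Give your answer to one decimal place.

Vt = flow × Ti = 0.4833 L/s × 1.01 s × 1000 mL/L = 488.13 mL.
R = (PIP − Pplat)/V̇ = (20 − 15) / 0.4833 = 5.0/0.4833 = 10.346 cmH2O·s/L.
C = Vt/(Pplat − PEEP) = 488.13 / (15 − 6) = 488.13/9.0 = 54.237 mL/cmH2O.
τ = R × C = 10.346 × 0.05424 L/cmH2O = 0.5612 s.
Fraction remaining = e^(−Te/τ) = e^(−0.37/0.5612) = 0.5172; trapped volume = 488.13 × 0.5172 = 252.46 mL.
Additional alveolar pressure from trapping ≈ V_trapped / C = 252.46 / 54.237 = 4.655 cmH2O.

4.7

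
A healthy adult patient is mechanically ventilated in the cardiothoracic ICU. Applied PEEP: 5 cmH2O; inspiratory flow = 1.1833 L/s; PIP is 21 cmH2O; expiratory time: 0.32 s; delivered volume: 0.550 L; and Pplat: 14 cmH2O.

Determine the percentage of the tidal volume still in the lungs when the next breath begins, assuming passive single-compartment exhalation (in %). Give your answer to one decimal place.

R = (PIP − Pplat)/V̇ = (21 − 14) / 1.1833 = 7.0/1.1833 = 5.916 cmH2O·s/L.
C = Vt/(Pplat − PEEP) = 550.0 / (14 − 5) = 550.0/9.0 = 61.111 mL/cmH2O.
τ = R × C = 5.916 × 0.06111 L/cmH2O = 0.3615 s.
Fraction remaining at end-expiration = e^(−Te/τ) = e^(−0.32/0.3615) = 0.4126 → 41.26%.

41.3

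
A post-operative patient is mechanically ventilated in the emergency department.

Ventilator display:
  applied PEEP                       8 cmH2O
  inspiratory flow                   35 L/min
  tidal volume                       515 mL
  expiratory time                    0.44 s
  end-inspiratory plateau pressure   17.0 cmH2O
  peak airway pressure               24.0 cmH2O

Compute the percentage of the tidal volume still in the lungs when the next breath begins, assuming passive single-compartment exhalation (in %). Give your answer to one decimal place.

52.7

Flow: 35 L/min ÷ 60 = 0.5833 L/s.
R = (PIP − Pplat)/V̇ = (24.0 − 17.0) / 0.5833 = 7.0/0.5833 = 12.001 cmH2O·s/L.
C = Vt/(Pplat − PEEP) = 515.0 / (17.0 − 8) = 515.0/9.0 = 57.222 mL/cmH2O.
τ = R × C = 12.001 × 0.05722 L/cmH2O = 0.6867 s.
Fraction remaining at end-expiration = e^(−Te/τ) = e^(−0.44/0.6867) = 0.5269 → 52.69%.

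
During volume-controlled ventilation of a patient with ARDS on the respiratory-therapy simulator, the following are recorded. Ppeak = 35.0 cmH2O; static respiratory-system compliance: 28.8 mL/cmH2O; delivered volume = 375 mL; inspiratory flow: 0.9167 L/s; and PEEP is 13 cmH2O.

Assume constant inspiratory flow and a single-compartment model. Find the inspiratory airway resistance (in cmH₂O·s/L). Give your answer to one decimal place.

Equation of motion (constant flow): PIP = Vt/C + R·V̇ + PEEP.
R·V̇ = PIP − Vt/C − PEEP = 35.0 − 375/28.8 − 13 = 35.0 − 13.021 − 13 = 8.979 cmH2O.
R = 8.979 / 0.9167 = 9.795 cmH2O·s/L.

9.8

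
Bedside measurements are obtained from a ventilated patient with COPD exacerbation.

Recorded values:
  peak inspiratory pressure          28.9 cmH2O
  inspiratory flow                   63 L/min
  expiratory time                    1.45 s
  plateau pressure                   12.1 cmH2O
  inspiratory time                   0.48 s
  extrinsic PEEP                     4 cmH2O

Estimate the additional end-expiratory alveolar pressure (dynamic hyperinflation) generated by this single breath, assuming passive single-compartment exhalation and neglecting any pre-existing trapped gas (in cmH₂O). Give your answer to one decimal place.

1.9

Flow: 63 L/min ÷ 60 = 1.05 L/s.
Vt = flow × Ti = 1.05 L/s × 0.48 s × 1000 mL/L = 504.0 mL.
R = (PIP − Pplat)/V̇ = (28.9 − 12.1) / 1.05 = 16.8/1.05 = 16.0 cmH2O·s/L.
C = Vt/(Pplat − PEEP) = 504.0 / (12.1 − 4) = 504.0/8.1 = 62.222 mL/cmH2O.
τ = R × C = 16.0 × 0.06222 L/cmH2O = 0.9955 s.
Fraction remaining = e^(−Te/τ) = e^(−1.45/0.9955) = 0.233; trapped volume = 504.0 × 0.233 = 117.43 mL.
Additional alveolar pressure from trapping ≈ V_trapped / C = 117.43 / 62.222 = 1.887 cmH2O.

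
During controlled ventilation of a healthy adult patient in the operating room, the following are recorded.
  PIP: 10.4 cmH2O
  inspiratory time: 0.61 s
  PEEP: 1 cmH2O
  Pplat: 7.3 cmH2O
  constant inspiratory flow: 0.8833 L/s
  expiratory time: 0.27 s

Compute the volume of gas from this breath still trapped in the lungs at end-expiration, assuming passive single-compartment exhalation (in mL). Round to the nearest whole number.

219

Vt = flow × Ti = 0.8833 L/s × 0.61 s × 1000 mL/L = 538.81 mL.
R = (PIP − Pplat)/V̇ = (10.4 − 7.3) / 0.8833 = 3.1/0.8833 = 3.51 cmH2O·s/L.
C = Vt/(Pplat − PEEP) = 538.81 / (7.3 − 1) = 538.81/6.3 = 85.525 mL/cmH2O.
τ = R × C = 3.51 × 0.08553 L/cmH2O = 0.3002 s.
Fraction remaining = e^(−Te/τ) = e^(−0.27/0.3002) = 0.4068.
Trapped volume = 538.81 × 0.4068 = 219.19 mL.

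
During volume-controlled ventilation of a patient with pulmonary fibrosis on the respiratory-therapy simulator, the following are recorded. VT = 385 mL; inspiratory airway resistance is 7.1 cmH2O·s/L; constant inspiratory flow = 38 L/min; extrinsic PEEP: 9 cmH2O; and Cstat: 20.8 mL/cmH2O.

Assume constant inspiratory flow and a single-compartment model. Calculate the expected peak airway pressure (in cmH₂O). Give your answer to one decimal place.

Flow: 38 L/min ÷ 60 = 0.6333 L/s.
Equation of motion (constant flow): PIP = Vt/C + R·V̇ + PEEP.
PIP = 385/20.8 + 7.1×0.6333 + 9 = 18.51 + 4.496 + 9 = 32.006 cmH2O.

32.0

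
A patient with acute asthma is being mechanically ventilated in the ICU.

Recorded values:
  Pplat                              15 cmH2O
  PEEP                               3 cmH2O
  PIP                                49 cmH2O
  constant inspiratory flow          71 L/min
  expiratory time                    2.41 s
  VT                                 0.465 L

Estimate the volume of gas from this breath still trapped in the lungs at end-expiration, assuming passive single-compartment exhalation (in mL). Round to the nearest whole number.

53

Flow: 71 L/min ÷ 60 = 1.1833 L/s.
R = (PIP − Pplat)/V̇ = (49 − 15) / 1.1833 = 34.0/1.1833 = 28.733 cmH2O·s/L.
C = Vt/(Pplat − PEEP) = 465.0 / (15 − 3) = 465.0/12.0 = 38.75 mL/cmH2O.
τ = R × C = 28.733 × 0.03875 L/cmH2O = 1.113 s.
Fraction remaining = e^(−Te/τ) = e^(−2.41/1.113) = 0.1147.
Trapped volume = 465.0 × 0.1147 = 53.336 mL.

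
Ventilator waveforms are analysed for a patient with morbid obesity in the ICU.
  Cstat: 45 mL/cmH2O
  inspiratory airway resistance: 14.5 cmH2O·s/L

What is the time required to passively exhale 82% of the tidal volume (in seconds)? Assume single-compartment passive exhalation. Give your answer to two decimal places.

τ = R × C = 14.5 × 45 mL/cmH2O = 14.5 × 0.045 L/cmH2O = 0.6525 s.
Exhaled fraction f = 1 − e^(−t/τ) → t = −τ·ln(1 − f) = −0.6525·ln(0.18) = 1.119 s.

1.12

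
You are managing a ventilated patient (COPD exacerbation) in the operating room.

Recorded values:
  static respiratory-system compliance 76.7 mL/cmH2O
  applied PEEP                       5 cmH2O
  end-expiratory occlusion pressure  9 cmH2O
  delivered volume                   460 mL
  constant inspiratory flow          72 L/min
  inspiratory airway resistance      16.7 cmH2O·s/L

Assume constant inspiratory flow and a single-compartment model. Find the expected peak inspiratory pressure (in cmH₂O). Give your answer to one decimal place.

Flow: 72 L/min ÷ 60 = 1.2 L/s.
Total PEEP = 9 cmH2O (set 5 + intrinsic 4); this is the baseline alveolar pressure.
Equation of motion (constant flow): PIP = Vt/C + R·V̇ + PEEP.
PIP = 460/76.7 + 16.7×1.2 + 9 = 5.997 + 20.04 + 9 = 35.037 cmH2O.

35.0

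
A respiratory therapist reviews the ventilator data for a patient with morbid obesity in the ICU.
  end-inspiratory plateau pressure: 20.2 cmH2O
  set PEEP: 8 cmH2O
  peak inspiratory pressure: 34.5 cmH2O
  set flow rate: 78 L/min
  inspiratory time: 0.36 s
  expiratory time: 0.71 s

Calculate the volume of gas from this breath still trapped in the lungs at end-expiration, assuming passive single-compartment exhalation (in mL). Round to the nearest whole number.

Flow: 78 L/min ÷ 60 = 1.3 L/s.
Vt = flow × Ti = 1.3 L/s × 0.36 s × 1000 mL/L = 468.0 mL.
R = (PIP − Pplat)/V̇ = (34.5 − 20.2) / 1.3 = 14.3/1.3 = 11.0 cmH2O·s/L.
C = Vt/(Pplat − PEEP) = 468.0 / (20.2 − 8) = 468.0/12.2 = 38.361 mL/cmH2O.
τ = R × C = 11.0 × 0.03836 L/cmH2O = 0.422 s.
Fraction remaining = e^(−Te/τ) = e^(−0.71/0.422) = 0.1859.
Trapped volume = 468.0 × 0.1859 = 87.001 mL.

87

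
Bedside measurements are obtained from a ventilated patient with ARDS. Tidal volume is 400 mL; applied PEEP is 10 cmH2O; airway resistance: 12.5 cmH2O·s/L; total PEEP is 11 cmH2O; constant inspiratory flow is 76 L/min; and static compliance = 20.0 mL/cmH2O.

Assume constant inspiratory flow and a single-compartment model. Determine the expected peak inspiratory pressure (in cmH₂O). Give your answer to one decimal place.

46.8

Flow: 76 L/min ÷ 60 = 1.2667 L/s.
Total PEEP = 11 cmH2O (set 10 + intrinsic 1); this is the baseline alveolar pressure.
Equation of motion (constant flow): PIP = Vt/C + R·V̇ + PEEP.
PIP = 400/20.0 + 12.5×1.2667 + 11 = 20.0 + 15.834 + 11 = 46.834 cmH2O.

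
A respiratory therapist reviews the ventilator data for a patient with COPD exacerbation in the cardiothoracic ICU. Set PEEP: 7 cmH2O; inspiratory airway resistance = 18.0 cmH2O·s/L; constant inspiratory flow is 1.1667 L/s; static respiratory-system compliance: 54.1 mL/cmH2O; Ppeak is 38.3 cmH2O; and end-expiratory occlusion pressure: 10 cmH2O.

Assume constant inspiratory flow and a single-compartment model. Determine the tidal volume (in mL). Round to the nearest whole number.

395

Total PEEP = 10 cmH2O (set 7 + intrinsic 3); this is the baseline alveolar pressure.
Equation of motion (constant flow): PIP = Vt/C + R·V̇ + PEEP.
Vt/C = PIP − R·V̇ − PEEP = 38.3 − 21.001 − 10 = 7.299 cmH2O.
Vt = C × 7.299 = 54.1 × 7.299 = 394.88 mL.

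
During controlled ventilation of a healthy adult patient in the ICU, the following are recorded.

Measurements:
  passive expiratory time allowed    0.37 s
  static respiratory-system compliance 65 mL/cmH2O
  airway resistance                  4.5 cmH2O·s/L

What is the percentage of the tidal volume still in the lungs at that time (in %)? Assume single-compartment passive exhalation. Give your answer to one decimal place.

28.2

τ = R × C = 4.5 × 65 mL/cmH2O = 4.5 × 0.065 L/cmH2O = 0.2925 s.
Passive exhalation: V(t)/V₀ = e^(−t/τ) = e^(−0.37/0.2925) = 0.2823.
Fraction remaining = 0.2823 → 28.23%.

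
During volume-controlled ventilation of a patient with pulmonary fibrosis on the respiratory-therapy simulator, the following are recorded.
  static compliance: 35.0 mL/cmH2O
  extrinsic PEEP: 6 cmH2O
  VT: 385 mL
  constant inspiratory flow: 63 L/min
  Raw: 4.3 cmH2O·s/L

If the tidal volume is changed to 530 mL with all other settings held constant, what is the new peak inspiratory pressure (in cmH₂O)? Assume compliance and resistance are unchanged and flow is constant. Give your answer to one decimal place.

Flow: 63 L/min ÷ 60 = 1.05 L/s.
PIP = Vt/C + R·V̇ + PEEP (constant-flow equation of motion).
Only the elastic term changes: ΔPIP = ΔVt / C = (530 − 385) / 35.0 = 4.143 cmH2O.
Original PIP = 385/35.0 + 4.3×1.05 + 6 = 21.515 cmH2O; new PIP = 21.515 + (4.143) = 25.658 cmH2O.

25.7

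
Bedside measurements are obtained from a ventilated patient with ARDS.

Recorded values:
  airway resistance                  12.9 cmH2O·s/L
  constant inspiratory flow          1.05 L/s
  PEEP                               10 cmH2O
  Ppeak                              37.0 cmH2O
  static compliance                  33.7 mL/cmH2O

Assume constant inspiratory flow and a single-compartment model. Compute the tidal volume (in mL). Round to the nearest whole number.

453

Equation of motion (constant flow): PIP = Vt/C + R·V̇ + PEEP.
Vt/C = PIP − R·V̇ − PEEP = 37.0 − 13.545 − 10 = 13.455 cmH2O.
Vt = C × 13.455 = 33.7 × 13.455 = 453.43 mL.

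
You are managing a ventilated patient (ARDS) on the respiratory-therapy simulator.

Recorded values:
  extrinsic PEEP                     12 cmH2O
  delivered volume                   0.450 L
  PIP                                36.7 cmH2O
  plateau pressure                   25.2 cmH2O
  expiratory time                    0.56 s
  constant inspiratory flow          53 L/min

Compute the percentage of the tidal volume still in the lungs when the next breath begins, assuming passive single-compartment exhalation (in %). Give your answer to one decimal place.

28.3

Flow: 53 L/min ÷ 60 = 0.8833 L/s.
R = (PIP − Pplat)/V̇ = (36.7 − 25.2) / 0.8833 = 11.5/0.8833 = 13.019 cmH2O·s/L.
C = Vt/(Pplat − PEEP) = 450.0 / (25.2 − 12) = 450.0/13.2 = 34.091 mL/cmH2O.
τ = R × C = 13.019 × 0.03409 L/cmH2O = 0.4438 s.
Fraction remaining at end-expiration = e^(−Te/τ) = e^(−0.56/0.4438) = 0.2831 → 28.31%.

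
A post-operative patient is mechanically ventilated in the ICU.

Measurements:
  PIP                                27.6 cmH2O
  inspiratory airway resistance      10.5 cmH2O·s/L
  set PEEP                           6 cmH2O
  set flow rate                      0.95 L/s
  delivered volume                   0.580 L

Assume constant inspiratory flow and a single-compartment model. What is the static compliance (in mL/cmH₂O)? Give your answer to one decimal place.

49.9

Equation of motion (constant flow): PIP = Vt/C + R·V̇ + PEEP.
Vt/C = PIP − R·V̇ − PEEP = 27.6 − 10.5×0.95 − 6 = 27.6 − 9.975 − 6 = 11.625 cmH2O.
C = Vt / 11.625 = 580 / 11.625 = 49.892 mL/cmH2O.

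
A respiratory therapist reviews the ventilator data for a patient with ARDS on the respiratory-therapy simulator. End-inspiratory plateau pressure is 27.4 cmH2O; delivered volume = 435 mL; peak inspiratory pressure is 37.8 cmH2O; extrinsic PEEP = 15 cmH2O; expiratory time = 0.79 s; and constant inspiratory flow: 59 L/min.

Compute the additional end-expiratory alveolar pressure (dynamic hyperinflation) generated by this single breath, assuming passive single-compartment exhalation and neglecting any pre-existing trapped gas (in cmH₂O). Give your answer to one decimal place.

1.5

Flow: 59 L/min ÷ 60 = 0.9833 L/s.
R = (PIP − Pplat)/V̇ = (37.8 − 27.4) / 0.9833 = 10.4/0.9833 = 10.577 cmH2O·s/L.
C = Vt/(Pplat − PEEP) = 435.0 / (27.4 − 15) = 435.0/12.4 = 35.081 mL/cmH2O.
τ = R × C = 10.577 × 0.03508 L/cmH2O = 0.371 s.
Fraction remaining = e^(−Te/τ) = e^(−0.79/0.371) = 0.1189; trapped volume = 435.0 × 0.1189 = 51.722 mL.
Additional alveolar pressure from trapping ≈ V_trapped / C = 51.722 / 35.081 = 1.474 cmH2O.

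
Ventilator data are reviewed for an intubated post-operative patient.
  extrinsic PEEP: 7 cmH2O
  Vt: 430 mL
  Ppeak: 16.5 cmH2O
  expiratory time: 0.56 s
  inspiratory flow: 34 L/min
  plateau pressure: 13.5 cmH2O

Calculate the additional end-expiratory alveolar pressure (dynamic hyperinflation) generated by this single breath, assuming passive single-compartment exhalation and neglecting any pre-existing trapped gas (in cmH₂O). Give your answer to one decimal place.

Flow: 34 L/min ÷ 60 = 0.5667 L/s.
R = (PIP − Pplat)/V̇ = (16.5 − 13.5) / 0.5667 = 3.0/0.5667 = 5.294 cmH2O·s/L.
C = Vt/(Pplat − PEEP) = 430.0 / (13.5 − 7) = 430.0/6.5 = 66.154 mL/cmH2O.
τ = R × C = 5.294 × 0.06615 L/cmH2O = 0.3502 s.
Fraction remaining = e^(−Te/τ) = e^(−0.56/0.3502) = 0.2021; trapped volume = 430.0 × 0.2021 = 86.903 mL.
Additional alveolar pressure from trapping ≈ V_trapped / C = 86.903 / 66.154 = 1.314 cmH2O.

1.3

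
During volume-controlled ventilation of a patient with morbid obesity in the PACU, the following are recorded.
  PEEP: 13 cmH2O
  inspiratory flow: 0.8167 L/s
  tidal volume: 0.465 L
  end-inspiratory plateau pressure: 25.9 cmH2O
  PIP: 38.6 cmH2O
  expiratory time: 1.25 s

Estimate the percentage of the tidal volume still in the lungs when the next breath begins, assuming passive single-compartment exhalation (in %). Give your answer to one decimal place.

10.8

R = (PIP − Pplat)/V̇ = (38.6 − 25.9) / 0.8167 = 12.7/0.8167 = 15.55 cmH2O·s/L.
C = Vt/(Pplat − PEEP) = 465.0 / (25.9 − 13) = 465.0/12.9 = 36.047 mL/cmH2O.
τ = R × C = 15.55 × 0.03605 L/cmH2O = 0.5606 s.
Fraction remaining at end-expiration = e^(−Te/τ) = e^(−1.25/0.5606) = 0.1076 → 10.76%.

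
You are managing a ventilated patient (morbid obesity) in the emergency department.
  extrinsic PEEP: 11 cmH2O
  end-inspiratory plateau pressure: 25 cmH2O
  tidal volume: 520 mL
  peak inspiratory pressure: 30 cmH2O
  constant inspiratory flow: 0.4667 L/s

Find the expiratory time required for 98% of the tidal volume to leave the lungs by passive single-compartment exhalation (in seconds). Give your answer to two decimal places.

1.56

R = (PIP − Pplat)/V̇ = (30 − 25) / 0.4667 = 5.0/0.4667 = 10.714 cmH2O·s/L.
C = Vt/(Pplat − PEEP) = 520.0 / (25 − 11) = 520.0/14.0 = 37.143 mL/cmH2O.
τ = R × C = 10.714 × 0.03714 L/cmH2O = 0.3979 s.
t = −τ·ln(1 − 0.98) = −0.3979·ln(0.02) = 1.557 s.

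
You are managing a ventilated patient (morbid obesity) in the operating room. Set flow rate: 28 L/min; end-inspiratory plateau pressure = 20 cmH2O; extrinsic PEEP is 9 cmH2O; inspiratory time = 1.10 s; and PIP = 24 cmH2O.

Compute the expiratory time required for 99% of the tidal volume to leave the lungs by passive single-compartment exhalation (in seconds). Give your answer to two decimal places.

Flow: 28 L/min ÷ 60 = 0.4667 L/s.
Vt = flow × Ti = 0.4667 L/s × 1.10 s × 1000 mL/L = 513.37 mL.
R = (PIP − Pplat)/V̇ = (24 − 20) / 0.4667 = 4.0/0.4667 = 8.571 cmH2O·s/L.
C = Vt/(Pplat − PEEP) = 513.37 / (20 − 9) = 513.37/11.0 = 46.67 mL/cmH2O.
τ = R × C = 8.571 × 0.04667 L/cmH2O = 0.4 s.
t = −τ·ln(1 − 0.99) = −0.4·ln(0.01) = 1.842 s.

1.84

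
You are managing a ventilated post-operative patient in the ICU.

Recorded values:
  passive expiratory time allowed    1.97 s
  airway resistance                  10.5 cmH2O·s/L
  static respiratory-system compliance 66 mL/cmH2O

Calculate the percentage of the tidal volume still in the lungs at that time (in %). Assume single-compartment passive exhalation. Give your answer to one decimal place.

5.8

τ = R × C = 10.5 × 66 mL/cmH2O = 10.5 × 0.066 L/cmH2O = 0.693 s.
Passive exhalation: V(t)/V₀ = e^(−t/τ) = e^(−1.97/0.693) = 0.05827.
Fraction remaining = 0.05827 → 5.827%.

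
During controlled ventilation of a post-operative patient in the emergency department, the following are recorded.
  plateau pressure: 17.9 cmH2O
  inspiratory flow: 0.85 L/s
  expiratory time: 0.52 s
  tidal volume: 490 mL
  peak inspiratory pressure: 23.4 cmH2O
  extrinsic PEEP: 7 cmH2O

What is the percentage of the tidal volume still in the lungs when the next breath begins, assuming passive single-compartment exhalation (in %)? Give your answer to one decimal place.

R = (PIP − Pplat)/V̇ = (23.4 − 17.9) / 0.85 = 5.5/0.85 = 6.471 cmH2O·s/L.
C = Vt/(Pplat − PEEP) = 490.0 / (17.9 − 7) = 490.0/10.9 = 44.954 mL/cmH2O.
τ = R × C = 6.471 × 0.04495 L/cmH2O = 0.2909 s.
Fraction remaining at end-expiration = e^(−Te/τ) = e^(−0.52/0.2909) = 0.1674 → 16.74%.

16.7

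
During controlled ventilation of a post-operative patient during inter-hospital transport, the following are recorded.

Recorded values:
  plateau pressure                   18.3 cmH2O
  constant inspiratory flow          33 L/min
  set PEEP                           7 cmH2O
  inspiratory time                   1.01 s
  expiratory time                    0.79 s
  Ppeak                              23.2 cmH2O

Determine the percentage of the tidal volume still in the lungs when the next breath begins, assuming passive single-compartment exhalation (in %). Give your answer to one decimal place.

Flow: 33 L/min ÷ 60 = 0.55 L/s.
Vt = flow × Ti = 0.55 L/s × 1.01 s × 1000 mL/L = 555.5 mL.
R = (PIP − Pplat)/V̇ = (23.2 − 18.3) / 0.55 = 4.9/0.55 = 8.909 cmH2O·s/L.
C = Vt/(Pplat − PEEP) = 555.5 / (18.3 − 7) = 555.5/11.3 = 49.159 mL/cmH2O.
τ = R × C = 8.909 × 0.04916 L/cmH2O = 0.438 s.
Fraction remaining at end-expiration = e^(−Te/τ) = e^(−0.79/0.438) = 0.1647 → 16.47%.

16.5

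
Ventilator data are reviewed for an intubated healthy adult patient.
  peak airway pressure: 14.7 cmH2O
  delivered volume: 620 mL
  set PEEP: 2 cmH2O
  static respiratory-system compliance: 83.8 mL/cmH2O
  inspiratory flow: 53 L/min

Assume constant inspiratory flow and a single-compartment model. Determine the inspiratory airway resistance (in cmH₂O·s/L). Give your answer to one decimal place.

6.0

Flow: 53 L/min ÷ 60 = 0.8833 L/s.
Equation of motion (constant flow): PIP = Vt/C + R·V̇ + PEEP.
R·V̇ = PIP − Vt/C − PEEP = 14.7 − 620/83.8 − 2 = 14.7 − 7.399 − 2 = 5.301 cmH2O.
R = 5.301 / 0.8833 = 6.001 cmH2O·s/L.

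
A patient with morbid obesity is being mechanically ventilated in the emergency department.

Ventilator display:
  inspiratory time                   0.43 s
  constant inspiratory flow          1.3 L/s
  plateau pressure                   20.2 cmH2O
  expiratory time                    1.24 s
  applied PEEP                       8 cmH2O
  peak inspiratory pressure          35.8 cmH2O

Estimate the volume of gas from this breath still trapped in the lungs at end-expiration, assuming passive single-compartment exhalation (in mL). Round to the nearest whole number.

59

Vt = flow × Ti = 1.3 L/s × 0.43 s × 1000 mL/L = 559.0 mL.
R = (PIP − Pplat)/V̇ = (35.8 − 20.2) / 1.3 = 15.6/1.3 = 12.0 cmH2O·s/L.
C = Vt/(Pplat − PEEP) = 559.0 / (20.2 − 8) = 559.0/12.2 = 45.82 mL/cmH2O.
τ = R × C = 12.0 × 0.04582 L/cmH2O = 0.5498 s.
Fraction remaining = e^(−Te/τ) = e^(−1.24/0.5498) = 0.1048.
Trapped volume = 559.0 × 0.1048 = 58.583 mL.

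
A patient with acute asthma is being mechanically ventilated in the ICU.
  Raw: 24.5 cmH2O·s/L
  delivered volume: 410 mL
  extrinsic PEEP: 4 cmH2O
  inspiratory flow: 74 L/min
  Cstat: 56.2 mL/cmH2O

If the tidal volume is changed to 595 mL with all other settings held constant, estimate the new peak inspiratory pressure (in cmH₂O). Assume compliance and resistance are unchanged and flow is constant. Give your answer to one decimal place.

Flow: 74 L/min ÷ 60 = 1.2333 L/s.
PIP = Vt/C + R·V̇ + PEEP (constant-flow equation of motion).
Only the elastic term changes: ΔPIP = ΔVt / C = (595 − 410) / 56.2 = 3.292 cmH2O.
Original PIP = 410/56.2 + 24.5×1.2333 + 4 = 41.511 cmH2O; new PIP = 41.511 + (3.292) = 44.803 cmH2O.

44.8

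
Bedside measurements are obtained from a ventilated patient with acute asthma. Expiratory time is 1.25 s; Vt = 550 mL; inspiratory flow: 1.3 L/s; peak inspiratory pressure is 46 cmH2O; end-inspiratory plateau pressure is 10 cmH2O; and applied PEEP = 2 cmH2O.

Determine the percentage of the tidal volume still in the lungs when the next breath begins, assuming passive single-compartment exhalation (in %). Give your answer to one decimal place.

R = (PIP − Pplat)/V̇ = (46 − 10) / 1.3 = 36.0/1.3 = 27.692 cmH2O·s/L.
C = Vt/(Pplat − PEEP) = 550.0 / (10 − 2) = 550.0/8.0 = 68.75 mL/cmH2O.
τ = R × C = 27.692 × 0.06875 L/cmH2O = 1.904 s.
Fraction remaining at end-expiration = e^(−Te/τ) = e^(−1.25/1.904) = 0.5187 → 51.87%.

51.9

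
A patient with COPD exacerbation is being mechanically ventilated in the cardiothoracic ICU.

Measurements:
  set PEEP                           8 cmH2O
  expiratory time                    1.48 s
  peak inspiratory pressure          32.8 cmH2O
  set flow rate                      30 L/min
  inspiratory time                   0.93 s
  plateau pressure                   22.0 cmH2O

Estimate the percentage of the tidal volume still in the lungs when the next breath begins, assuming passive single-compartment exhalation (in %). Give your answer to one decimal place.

12.7

Flow: 30 L/min ÷ 60 = 0.5 L/s.
Vt = flow × Ti = 0.5 L/s × 0.93 s × 1000 mL/L = 465.0 mL.
R = (PIP − Pplat)/V̇ = (32.8 − 22.0) / 0.5 = 10.8/0.5 = 21.6 cmH2O·s/L.
C = Vt/(Pplat − PEEP) = 465.0 / (22.0 − 8) = 465.0/14.0 = 33.214 mL/cmH2O.
τ = R × C = 21.6 × 0.03321 L/cmH2O = 0.7173 s.
Fraction remaining at end-expiration = e^(−Te/τ) = e^(−1.48/0.7173) = 0.127 → 12.7%.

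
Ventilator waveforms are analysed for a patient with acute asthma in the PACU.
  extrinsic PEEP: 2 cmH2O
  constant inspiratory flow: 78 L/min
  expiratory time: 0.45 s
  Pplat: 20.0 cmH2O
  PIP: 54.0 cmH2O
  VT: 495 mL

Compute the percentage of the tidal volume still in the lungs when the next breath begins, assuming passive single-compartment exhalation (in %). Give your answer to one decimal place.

Flow: 78 L/min ÷ 60 = 1.3 L/s.
R = (PIP − Pplat)/V̇ = (54.0 − 20.0) / 1.3 = 34.0/1.3 = 26.154 cmH2O·s/L.
C = Vt/(Pplat − PEEP) = 495.0 / (20.0 − 2) = 495.0/18.0 = 27.5 mL/cmH2O.
τ = R × C = 26.154 × 0.0275 L/cmH2O = 0.7192 s.
Fraction remaining at end-expiration = e^(−Te/τ) = e^(−0.45/0.7192) = 0.5349 → 53.49%.

53.5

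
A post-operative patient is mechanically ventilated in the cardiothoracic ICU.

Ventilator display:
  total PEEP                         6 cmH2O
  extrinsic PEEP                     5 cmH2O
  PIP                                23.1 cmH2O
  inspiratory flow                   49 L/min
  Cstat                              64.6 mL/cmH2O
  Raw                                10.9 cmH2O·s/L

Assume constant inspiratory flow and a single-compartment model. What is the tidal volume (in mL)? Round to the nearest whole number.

530

Flow: 49 L/min ÷ 60 = 0.8167 L/s.
Total PEEP = 6 cmH2O (set 5 + intrinsic 1); this is the baseline alveolar pressure.
Equation of motion (constant flow): PIP = Vt/C + R·V̇ + PEEP.
Vt/C = PIP − R·V̇ − PEEP = 23.1 − 8.902 − 6 = 8.198 cmH2O.
Vt = C × 8.198 = 64.6 × 8.198 = 529.59 mL.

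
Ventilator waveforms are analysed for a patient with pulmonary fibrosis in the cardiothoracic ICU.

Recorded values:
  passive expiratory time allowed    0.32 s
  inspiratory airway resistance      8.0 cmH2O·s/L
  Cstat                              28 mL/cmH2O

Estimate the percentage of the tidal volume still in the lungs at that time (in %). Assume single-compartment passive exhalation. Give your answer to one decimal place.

24.0

τ = R × C = 8.0 × 28 mL/cmH2O = 8.0 × 0.028 L/cmH2O = 0.224 s.
Passive exhalation: V(t)/V₀ = e^(−t/τ) = e^(−0.32/0.224) = 0.2397.
Fraction remaining = 0.2397 → 23.97%.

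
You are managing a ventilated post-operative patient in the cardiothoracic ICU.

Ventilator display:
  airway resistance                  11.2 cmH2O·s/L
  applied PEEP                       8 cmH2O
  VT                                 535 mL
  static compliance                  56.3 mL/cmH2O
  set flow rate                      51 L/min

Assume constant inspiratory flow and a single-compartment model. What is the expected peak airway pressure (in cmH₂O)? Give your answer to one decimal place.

27.0

Flow: 51 L/min ÷ 60 = 0.85 L/s.
Equation of motion (constant flow): PIP = Vt/C + R·V̇ + PEEP.
PIP = 535/56.3 + 11.2×0.85 + 8 = 9.503 + 9.52 + 8 = 27.023 cmH2O.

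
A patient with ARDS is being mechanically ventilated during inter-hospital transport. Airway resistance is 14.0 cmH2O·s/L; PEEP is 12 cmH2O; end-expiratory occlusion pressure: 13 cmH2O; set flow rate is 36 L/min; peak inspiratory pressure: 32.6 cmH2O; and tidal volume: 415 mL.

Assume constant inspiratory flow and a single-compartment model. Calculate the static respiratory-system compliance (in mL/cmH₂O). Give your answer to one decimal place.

Flow: 36 L/min ÷ 60 = 0.6 L/s.
Total PEEP = 13 cmH2O (set 12 + intrinsic 1); this is the baseline alveolar pressure.
Equation of motion (constant flow): PIP = Vt/C + R·V̇ + PEEP.
Vt/C = PIP − R·V̇ − PEEP = 32.6 − 14.0×0.6 − 13 = 32.6 − 8.4 − 13 = 11.2 cmH2O.
C = Vt / 11.2 = 415 / 11.2 = 37.054 mL/cmH2O.

37.1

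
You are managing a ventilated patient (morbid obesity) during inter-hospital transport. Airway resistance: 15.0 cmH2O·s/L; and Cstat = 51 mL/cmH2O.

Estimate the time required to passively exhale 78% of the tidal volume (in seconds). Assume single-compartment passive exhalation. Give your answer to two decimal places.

τ = R × C = 15.0 × 51 mL/cmH2O = 15.0 × 0.051 L/cmH2O = 0.765 s.
Exhaled fraction f = 1 − e^(−t/τ) → t = −τ·ln(1 − f) = −0.765·ln(0.22) = 1.158 s.

1.16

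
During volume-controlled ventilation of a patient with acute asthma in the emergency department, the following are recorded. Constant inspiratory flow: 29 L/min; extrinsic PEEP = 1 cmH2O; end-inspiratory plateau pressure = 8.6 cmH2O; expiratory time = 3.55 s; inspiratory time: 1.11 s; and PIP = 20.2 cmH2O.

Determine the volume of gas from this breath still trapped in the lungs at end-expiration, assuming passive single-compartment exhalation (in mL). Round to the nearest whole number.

66

Flow: 29 L/min ÷ 60 = 0.4833 L/s.
Vt = flow × Ti = 0.4833 L/s × 1.11 s × 1000 mL/L = 536.46 mL.
R = (PIP − Pplat)/V̇ = (20.2 − 8.6) / 0.4833 = 11.6/0.4833 = 24.002 cmH2O·s/L.
C = Vt/(Pplat − PEEP) = 536.46 / (8.6 − 1) = 536.46/7.6 = 70.587 mL/cmH2O.
τ = R × C = 24.002 × 0.07059 L/cmH2O = 1.694 s.
Fraction remaining = e^(−Te/τ) = e^(−3.55/1.694) = 0.123.
Trapped volume = 536.46 × 0.123 = 65.985 mL.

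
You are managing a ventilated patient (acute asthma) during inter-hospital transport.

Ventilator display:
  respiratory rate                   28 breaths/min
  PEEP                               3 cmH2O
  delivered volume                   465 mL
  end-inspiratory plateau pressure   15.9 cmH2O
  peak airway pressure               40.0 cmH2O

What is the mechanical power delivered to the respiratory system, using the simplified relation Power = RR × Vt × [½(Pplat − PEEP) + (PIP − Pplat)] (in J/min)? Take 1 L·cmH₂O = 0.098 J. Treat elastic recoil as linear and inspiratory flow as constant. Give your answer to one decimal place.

39.0

Per-breath work = Vt × [½(Pplat−PEEP) + (PIP−Pplat)] = 0.465 × [0.5×12.9 + 24.1] = 0.465 × 30.55 = 14.206 L·cmH2O.
Power = 28 × 14.206 = 397.77 L·cmH2O/min.
× 0.098 J/(L·cmH2O) → 38.981 J/min.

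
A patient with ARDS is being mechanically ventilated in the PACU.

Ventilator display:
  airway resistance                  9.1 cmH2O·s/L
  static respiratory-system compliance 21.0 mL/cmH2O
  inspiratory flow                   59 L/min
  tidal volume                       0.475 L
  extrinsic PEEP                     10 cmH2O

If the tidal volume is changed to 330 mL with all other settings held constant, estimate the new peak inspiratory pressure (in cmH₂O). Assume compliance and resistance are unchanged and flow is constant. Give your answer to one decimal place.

34.7

Flow: 59 L/min ÷ 60 = 0.9833 L/s.
PIP = Vt/C + R·V̇ + PEEP (constant-flow equation of motion).
Only the elastic term changes: ΔPIP = ΔVt / C = (330 − 475) / 21.0 = -6.905 cmH2O.
Original PIP = 475/21.0 + 9.1×0.9833 + 10 = 41.567 cmH2O; new PIP = 41.567 + (-6.905) = 34.662 cmH2O.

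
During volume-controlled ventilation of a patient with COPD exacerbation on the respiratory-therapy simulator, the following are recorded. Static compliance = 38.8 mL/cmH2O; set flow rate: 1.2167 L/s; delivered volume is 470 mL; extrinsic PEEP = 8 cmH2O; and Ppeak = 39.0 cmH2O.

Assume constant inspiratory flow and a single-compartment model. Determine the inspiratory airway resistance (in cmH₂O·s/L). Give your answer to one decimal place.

15.5

Equation of motion (constant flow): PIP = Vt/C + R·V̇ + PEEP.
R·V̇ = PIP − Vt/C − PEEP = 39.0 − 470/38.8 − 8 = 39.0 − 12.113 − 8 = 18.887 cmH2O.
R = 18.887 / 1.2167 = 15.523 cmH2O·s/L.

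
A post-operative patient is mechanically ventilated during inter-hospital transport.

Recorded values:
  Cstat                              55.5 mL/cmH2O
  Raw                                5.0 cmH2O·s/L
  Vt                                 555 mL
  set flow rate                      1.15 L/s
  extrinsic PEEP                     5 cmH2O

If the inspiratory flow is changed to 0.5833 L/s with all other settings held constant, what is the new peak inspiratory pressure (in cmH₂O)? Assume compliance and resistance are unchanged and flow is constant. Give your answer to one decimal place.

17.9

PIP = Vt/C + R·V̇ + PEEP (constant-flow equation of motion).
Only the resistive term changes: ΔPIP = R × ΔV̇ = 5.0 × (0.5833 − 1.15) = 5.0 × -0.5667 = -2.834 cmH2O.
Original PIP = 555/55.5 + 5.0×1.15 + 5 = 20.75 cmH2O; new PIP = 20.75 + (-2.834) = 17.916 cmH2O.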